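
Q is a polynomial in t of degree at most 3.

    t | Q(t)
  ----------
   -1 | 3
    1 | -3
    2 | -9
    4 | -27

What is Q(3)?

-17

Write Q(t) = at³ + bt² + ct + d; the 4 given values yield a linear system in the 4 coefficients.
Solving, the leading coefficient vanishes, and Q(t) = -t² - 3t + 1.
Then Q(3) = -17.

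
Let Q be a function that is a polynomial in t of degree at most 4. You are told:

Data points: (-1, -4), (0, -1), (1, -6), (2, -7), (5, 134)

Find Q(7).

Write Q(t) = at^4 + bt³ + ct² + dt + e; the 5 given values yield a linear system in the 5 coefficients.
Solving, the leading coefficient vanishes, and Q(t) = 2t³ - 4t² - 3t - 1.
Then Q(7) = 468.

468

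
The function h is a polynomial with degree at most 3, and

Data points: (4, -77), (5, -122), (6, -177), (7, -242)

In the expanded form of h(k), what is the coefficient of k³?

0

Write h(k) = ak³ + bk² + ck + d; the 4 given values yield a linear system in the 4 coefficients.
Solving, the leading coefficient vanishes, and h(k) = -5k² + 3.
The coefficient of k³ is 0.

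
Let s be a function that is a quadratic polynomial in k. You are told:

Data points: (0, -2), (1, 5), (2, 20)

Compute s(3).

43

Write s(k) = ak² + bk + c; the 3 given values yield a linear system in the 3 coefficients.
Solving, s(k) = 4k² + 3k - 2.
Then s(3) = 43.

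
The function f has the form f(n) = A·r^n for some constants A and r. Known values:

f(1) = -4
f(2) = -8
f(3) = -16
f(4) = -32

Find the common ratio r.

Consecutive ratio: -8/(-4) = 2, and -16/(-8) = 2, so r = 2.
Then A·2^1 = -4 gives A = -2, and f(n) = -2·2^n.

2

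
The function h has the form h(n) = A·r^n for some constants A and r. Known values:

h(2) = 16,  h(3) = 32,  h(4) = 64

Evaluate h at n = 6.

Consecutive ratio: 32/16 = 2, and 64/32 = 2, so r = 2.
Then A·2^2 = 16 gives A = 4, and h(n) = 4·2^n.
h(6) = 4·2^6 = 256.

256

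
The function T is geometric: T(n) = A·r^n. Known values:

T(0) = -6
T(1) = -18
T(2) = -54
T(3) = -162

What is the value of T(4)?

Consecutive ratio: -18/(-6) = 3, and -54/(-18) = 3, so r = 3.
Then A·3^0 = -6 gives A = -6, and T(n) = -6·3^n.
T(4) = -6·3^4 = -486.

-486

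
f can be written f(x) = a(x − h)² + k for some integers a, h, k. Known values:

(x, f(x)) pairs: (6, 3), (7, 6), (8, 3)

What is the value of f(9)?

-6

First differences 3, -3; second difference -6 = 2a, so a = -3.
Expanding, the x-coefficient is −2ah = 6h; matching it to the data gives h = 7, and then k = 6.
So f(x) = -3(x − 7)² + 6.
f(9) = -3·2² + 6 = -6.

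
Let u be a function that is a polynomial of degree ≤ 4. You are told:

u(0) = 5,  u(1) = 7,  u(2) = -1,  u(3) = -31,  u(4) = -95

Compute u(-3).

59

First differences: 2, -8, -30, -64. Second differences: -10, -22, -34. Third differences: -12, -12.
Level-3 differences are constant, so u has degree 3.
Fitting a degree-3 polynomial gives u(x) = -2x³ + x² + 3x + 5.
Then u(-3) = 59.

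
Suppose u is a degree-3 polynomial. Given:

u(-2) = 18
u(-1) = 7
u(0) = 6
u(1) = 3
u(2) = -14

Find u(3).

First differences: -11, -1, -3, -17. Second differences: 10, -2, -14. Third differences: -12, -12.
Level-3 differences are constant, so u has degree 3.
Fitting a degree-3 polynomial gives u(m) = -2m³ - m² + 6.
Then u(3) = -57.

-57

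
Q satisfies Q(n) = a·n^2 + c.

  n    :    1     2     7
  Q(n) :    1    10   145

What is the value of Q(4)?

46

From Q(1) = 1 and Q(2) = 10: 1a + c = 1 and 4a + c = 10.
Subtracting: 3a = 9, so a = 3; then c = 1 − 3·1 = -2.
So Q(n) = 3n² − 2, and Q(4) = 46.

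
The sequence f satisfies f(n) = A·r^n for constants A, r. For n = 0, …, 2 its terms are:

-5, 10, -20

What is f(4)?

-80

Consecutive ratio: 10/(-5) = -2, and -20/10 = -2, so r = -2.
Then A·(-2)^0 = -5 gives A = -5, and f(n) = -5·(-2)^n.
f(4) = -5·(-2)^4 = -80.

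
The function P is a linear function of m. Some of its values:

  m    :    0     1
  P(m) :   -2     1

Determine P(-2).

Write P(m) = am + b; the 2 given values yield a linear system in the 2 coefficients.
Solving, P(m) = 3m - 2.
Then P(-2) = -8.

-8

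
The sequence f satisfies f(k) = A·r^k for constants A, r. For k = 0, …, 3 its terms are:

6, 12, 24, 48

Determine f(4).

96

Consecutive ratio: 12/6 = 2, and 24/12 = 2, so r = 2.
Then A·2^0 = 6 gives A = 6, and f(k) = 6·2^k.
f(4) = 6·2^4 = 96.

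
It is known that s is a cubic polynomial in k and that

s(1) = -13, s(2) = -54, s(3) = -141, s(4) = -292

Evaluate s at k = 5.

Write s(k) = ak³ + bk² + ck + d; the 4 given values yield a linear system in the 4 coefficients.
Solving, s(k) = -3k³ - 5k² - 5k.
Then s(5) = -525.

-525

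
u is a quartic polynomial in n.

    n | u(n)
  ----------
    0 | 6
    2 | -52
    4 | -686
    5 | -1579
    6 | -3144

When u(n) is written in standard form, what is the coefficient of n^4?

-2

Write u(n) = an^4 + bn³ + cn² + dn + e; the 5 given values yield a linear system in the 5 coefficients.
Solving, u(n) = -2n^4 - 2n³ - 4n² + 3n + 6.
The coefficient of n^4 is -2.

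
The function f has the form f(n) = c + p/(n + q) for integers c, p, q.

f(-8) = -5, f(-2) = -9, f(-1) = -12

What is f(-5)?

(f(n) − c)(n + q) = p for each data point; the three points give a linear system in c and q, then p follows.
Solving: c = -3, q = -1, p = 18, so f(n) = -3 + 18/(n − 1).
Then f(-5) = -3 + 18/(-6) = -6.

-6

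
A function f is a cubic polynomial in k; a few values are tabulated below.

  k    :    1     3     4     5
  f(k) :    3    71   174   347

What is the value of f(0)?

2

Write f(k) = ak³ + bk² + ck + d; the 4 given values yield a linear system in the 4 coefficients.
Solving, f(k) = 3k³ - k² - k + 2.
Then f(0) = 2.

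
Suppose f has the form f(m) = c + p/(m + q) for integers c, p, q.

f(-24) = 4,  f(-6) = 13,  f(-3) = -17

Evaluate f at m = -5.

23

(f(m) − c)(m + q) = p for each data point; the three points give a linear system in c and q, then p follows.
Solving: c = 3, q = 4, p = -20, so f(m) = 3 − 20/(m + 4).
Then f(-5) = 3 − 20/(-1) = 23.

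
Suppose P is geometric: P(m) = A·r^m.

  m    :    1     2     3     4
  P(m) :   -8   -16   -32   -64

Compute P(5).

-128

Consecutive ratio: -16/(-8) = 2, and -32/(-16) = 2, so r = 2.
Then A·2^1 = -8 gives A = -4, and P(m) = -4·2^m.
P(5) = -4·2^5 = -128.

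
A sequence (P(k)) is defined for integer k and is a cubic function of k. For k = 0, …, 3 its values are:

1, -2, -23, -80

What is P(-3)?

Write P(k) = ak³ + bk² + ck + d; the 4 given values yield a linear system in the 4 coefficients.
Solving, P(k) = -3k³ + 1.
Then P(-3) = 82.

82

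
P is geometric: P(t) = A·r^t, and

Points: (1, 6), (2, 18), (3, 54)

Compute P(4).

162

Consecutive ratio: 18/6 = 3, and 54/18 = 3, so r = 3.
Then A·3^1 = 6 gives A = 2, and P(t) = 2·3^t.
P(4) = 2·3^4 = 162.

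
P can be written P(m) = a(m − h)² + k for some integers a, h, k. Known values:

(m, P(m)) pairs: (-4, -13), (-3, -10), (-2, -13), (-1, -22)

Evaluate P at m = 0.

First differences 3, -3, -9; second difference -6 = 2a, so a = -3.
Expanding, the m-coefficient is −2ah = 6h; matching it to the data gives h = -3, and then k = -10.
So P(m) = -3(m + 3)² − 10.
P(0) = -3·3² − 10 = -37.

-37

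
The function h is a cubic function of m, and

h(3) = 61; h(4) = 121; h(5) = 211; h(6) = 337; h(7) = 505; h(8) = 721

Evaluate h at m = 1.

7

First differences: 60, 90, 126, 168, 216. Second differences: 30, 36, 42, 48. Third differences: 6, 6, 6.
Level-3 differences are constant, so h has degree 3.
Fitting a degree-3 polynomial gives h(m) = m³ + 3m² + 2m + 1.
Then h(1) = 7.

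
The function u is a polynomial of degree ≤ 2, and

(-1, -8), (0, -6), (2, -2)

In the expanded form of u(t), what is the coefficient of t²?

Write u(t) = at² + bt + c; the 3 given values yield a linear system in the 3 coefficients.
Solving, the leading coefficient vanishes, and u(t) = 2t - 6.
The coefficient of t² is 0.

0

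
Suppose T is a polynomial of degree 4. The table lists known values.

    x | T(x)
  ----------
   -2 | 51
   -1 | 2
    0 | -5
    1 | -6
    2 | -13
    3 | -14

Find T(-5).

1170

Write T(x) = ax^4 + bx³ + cx² + dx + e; the 6 given values yield a linear system in the 5 coefficients.
Solving, T(x) = x^4 - 4x³ + 2x² - 5.
Then T(-5) = 1170.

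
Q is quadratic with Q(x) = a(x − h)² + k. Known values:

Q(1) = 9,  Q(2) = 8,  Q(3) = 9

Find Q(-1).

17

First differences -1, 1; second difference 2 = 2a, so a = 1.
Expanding, the x-coefficient is −2ah = -2h; matching it to the data gives h = 2, and then k = 8.
So Q(x) = 1(x − 2)² + 8.
Q(-1) = 1·(-3)² + 8 = 17.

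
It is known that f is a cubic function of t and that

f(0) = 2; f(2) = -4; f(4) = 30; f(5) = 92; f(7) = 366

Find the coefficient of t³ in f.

Write f(t) = at³ + bt² + ct + d; the 5 given values yield a linear system in the 4 coefficients.
Solving, f(t) = 2t³ - 7t² + 3t + 2.
The coefficient of t³ is 2.

2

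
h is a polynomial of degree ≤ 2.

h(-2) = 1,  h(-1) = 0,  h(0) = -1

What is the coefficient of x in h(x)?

First differences: -1, -1.
Level-1 differences are constant, so h has degree 1.
Fitting a degree-1 polynomial gives h(x) = -x - 1.
The coefficient of x is -1.

-1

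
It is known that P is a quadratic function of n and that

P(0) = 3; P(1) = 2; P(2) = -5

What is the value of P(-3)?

Write P(n) = an² + bn + c; the 3 given values yield a linear system in the 3 coefficients.
Solving, P(n) = -3n² + 2n + 3.
Then P(-3) = -30.

-30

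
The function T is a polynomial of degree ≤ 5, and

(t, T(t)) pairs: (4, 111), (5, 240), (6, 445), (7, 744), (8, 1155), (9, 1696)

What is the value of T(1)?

First differences: 129, 205, 299, 411, 541. Second differences: 76, 94, 112, 130. Third differences: 18, 18, 18.
Level-3 differences are constant, so T has degree 3.
Fitting a degree-3 polynomial gives T(t) = 3t³ - 7t² + 9t - 5.
Then T(1) = 0.

0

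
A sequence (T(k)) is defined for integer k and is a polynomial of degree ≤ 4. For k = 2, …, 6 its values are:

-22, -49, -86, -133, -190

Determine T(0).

First differences: -27, -37, -47, -57. Second differences: -10, -10, -10.
Level-2 differences are constant, so T has degree 2.
Fitting a degree-2 polynomial gives T(k) = -5k² - 2k + 2.
Then T(0) = 2.

2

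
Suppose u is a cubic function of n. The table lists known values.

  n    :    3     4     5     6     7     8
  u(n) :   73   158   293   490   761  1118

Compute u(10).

2138

First differences: 85, 135, 197, 271, 357. Second differences: 50, 62, 74, 86. Third differences: 12, 12, 12.
Level-3 differences are constant, so u has degree 3.
Fitting a degree-3 polynomial gives u(n) = 2n³ + n² + 4n - 2.
Then u(10) = 2138.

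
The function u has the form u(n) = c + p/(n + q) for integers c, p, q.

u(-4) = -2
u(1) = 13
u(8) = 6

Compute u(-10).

(u(n) − c)(n + q) = p for each data point; the three points give a linear system in c and q, then p follows.
Solving: c = 4, q = 1, p = 18, so u(n) = 4 + 18/(n + 1).
Then u(-10) = 4 + 18/(-9) = 2.

2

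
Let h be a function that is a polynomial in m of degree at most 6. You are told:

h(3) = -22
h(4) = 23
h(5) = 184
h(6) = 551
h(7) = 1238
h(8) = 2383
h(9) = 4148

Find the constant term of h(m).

-1

Write h(m) = am^6 + bm^5 + cm^4 + dm³ + em² + pm + q; the 7 given values yield a linear system in the 7 coefficients.
Solving, the top 2 coefficients vanish, and h(m) = m^4 - 3m³ - 3m² + 2m - 1.
The constant term is h(0) = -1.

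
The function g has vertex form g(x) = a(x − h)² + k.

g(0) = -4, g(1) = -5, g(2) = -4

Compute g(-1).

-1

First differences -1, 1; second difference 2 = 2a, so a = 1.
Expanding, the x-coefficient is −2ah = -2h; matching it to the data gives h = 1, and then k = -5.
So g(x) = 1(x − 1)² − 5.
g(-1) = 1·(-2)² − 5 = -1.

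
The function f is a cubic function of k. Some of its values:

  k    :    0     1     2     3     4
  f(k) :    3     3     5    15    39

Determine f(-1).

First differences: 0, 2, 10, 24. Second differences: 2, 8, 14. Third differences: 6, 6.
Level-3 differences are constant, so f has degree 3.
Fitting a degree-3 polynomial gives f(k) = k³ - 2k² + k + 3.
Then f(-1) = -1.

-1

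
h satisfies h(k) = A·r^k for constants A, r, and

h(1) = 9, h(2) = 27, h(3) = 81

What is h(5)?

729

Consecutive ratio: 27/9 = 3, and 81/27 = 3, so r = 3.
Then A·3^1 = 9 gives A = 3, and h(k) = 3·3^k.
h(5) = 3·3^5 = 729.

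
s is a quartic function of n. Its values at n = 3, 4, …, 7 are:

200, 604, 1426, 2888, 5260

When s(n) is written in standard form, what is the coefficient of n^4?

Write s(n) = an^4 + bn³ + cn² + dn + e; the 5 given values yield a linear system in the 5 coefficients.
Solving, s(n) = 2n^4 + n³ + 3n² - 4n - 4.
The coefficient of n^4 is 2.

2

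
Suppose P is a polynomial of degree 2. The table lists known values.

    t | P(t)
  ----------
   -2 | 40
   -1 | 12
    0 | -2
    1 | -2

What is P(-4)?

138

Write P(t) = at² + bt + c; the 4 given values yield a linear system in the 3 coefficients.
Solving, P(t) = 7t² - 7t - 2.
Then P(-4) = 138.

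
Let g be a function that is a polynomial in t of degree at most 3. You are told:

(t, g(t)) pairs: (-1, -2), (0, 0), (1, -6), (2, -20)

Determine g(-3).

-30

Write g(t) = at³ + bt² + ct + d; the 4 given values yield a linear system in the 4 coefficients.
Solving, the leading coefficient vanishes, and g(t) = -4t² - 2t.
Then g(-3) = -30.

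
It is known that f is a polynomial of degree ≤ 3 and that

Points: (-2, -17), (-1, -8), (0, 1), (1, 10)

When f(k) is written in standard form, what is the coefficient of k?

First differences: 9, 9, 9.
Level-1 differences are constant, so f has degree 1.
Fitting a degree-1 polynomial gives f(k) = 9k + 1.
The coefficient of k is 9.

9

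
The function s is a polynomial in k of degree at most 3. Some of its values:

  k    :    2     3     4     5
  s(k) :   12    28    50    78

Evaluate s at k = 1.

Write s(k) = ak³ + bk² + ck + d; the 4 given values yield a linear system in the 4 coefficients.
Solving, the leading coefficient vanishes, and s(k) = 3k² + k - 2.
Then s(1) = 2.

2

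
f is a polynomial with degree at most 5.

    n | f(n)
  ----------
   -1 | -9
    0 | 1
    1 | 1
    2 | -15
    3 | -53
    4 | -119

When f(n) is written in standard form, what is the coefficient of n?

6

First differences: 10, 0, -16, -38, -66. Second differences: -10, -16, -22, -28. Third differences: -6, -6, -6.
Level-3 differences are constant, so f has degree 3.
Fitting a degree-3 polynomial gives f(n) = -n³ - 5n² + 6n + 1.
The coefficient of n is 6.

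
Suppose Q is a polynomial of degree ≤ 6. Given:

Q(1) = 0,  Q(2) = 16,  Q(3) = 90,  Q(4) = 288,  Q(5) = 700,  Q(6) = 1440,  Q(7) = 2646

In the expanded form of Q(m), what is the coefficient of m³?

First differences: 16, 74, 198, 412, 740, 1206. Second differences: 58, 124, 214, 328, 466. Third differences: 66, 90, 114, 138. Fourth differences: 24, 24, 24.
Level-4 differences are constant, so Q has degree 4.
Fitting a degree-4 polynomial gives Q(m) = m^4 + m³ - 2m².
The coefficient of m³ is 1.

1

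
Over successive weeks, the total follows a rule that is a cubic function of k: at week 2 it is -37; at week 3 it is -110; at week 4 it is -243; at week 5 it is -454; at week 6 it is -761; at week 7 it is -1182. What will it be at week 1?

Write the value at k as h(k).
First differences: -73, -133, -211, -307, -421. Second differences: -60, -78, -96, -114. Third differences: -18, -18, -18.
Level-3 differences are constant, so h has degree 3.
Fitting a degree-3 polynomial gives h(k) = -3k³ - 3k² - k + 1.
Then h(1) = -6.

-6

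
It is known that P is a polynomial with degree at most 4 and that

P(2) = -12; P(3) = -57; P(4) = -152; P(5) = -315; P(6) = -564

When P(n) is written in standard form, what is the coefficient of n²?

Write P(n) = an^4 + bn³ + cn² + dn + e; the 5 given values yield a linear system in the 5 coefficients.
Solving, the leading coefficient vanishes, and P(n) = -3n³ + 2n² + 2n.
The coefficient of n² is 2.

2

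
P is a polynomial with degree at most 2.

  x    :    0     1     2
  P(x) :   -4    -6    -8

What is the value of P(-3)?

Write P(x) = ax² + bx + c; the 3 given values yield a linear system in the 3 coefficients.
Solving, the leading coefficient vanishes, and P(x) = -2x - 4.
Then P(-3) = 2.

2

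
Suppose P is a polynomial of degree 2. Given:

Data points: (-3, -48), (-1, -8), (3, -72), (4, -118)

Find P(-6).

-198

Write P(k) = ak² + bk + c; the 4 given values yield a linear system in the 3 coefficients.
Solving, P(k) = -6k² - 4k - 6.
Then P(-6) = -198.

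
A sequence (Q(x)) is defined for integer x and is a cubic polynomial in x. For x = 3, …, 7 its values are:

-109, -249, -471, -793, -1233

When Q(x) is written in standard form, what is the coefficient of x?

6

First differences: -140, -222, -322, -440. Second differences: -82, -100, -118. Third differences: -18, -18.
Level-3 differences are constant, so Q has degree 3.
Fitting a degree-3 polynomial gives Q(x) = -3x³ - 5x² + 6x - 1.
The coefficient of x is 6.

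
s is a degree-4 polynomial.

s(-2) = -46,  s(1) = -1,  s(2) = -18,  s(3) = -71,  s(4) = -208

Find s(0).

Write s(x) = ax^4 + bx³ + cx² + dx + e; the 5 given values yield a linear system in the 5 coefficients.
Solving, s(x) = -x^4 + 2x³ - 5x² - x + 4.
Then s(0) = 4.

4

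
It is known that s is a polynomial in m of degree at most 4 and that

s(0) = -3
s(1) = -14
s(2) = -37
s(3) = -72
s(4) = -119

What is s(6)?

-249

First differences: -11, -23, -35, -47. Second differences: -12, -12, -12.
Level-2 differences are constant, so s has degree 2.
Fitting a degree-2 polynomial gives s(m) = -6m² - 5m - 3.
Then s(6) = -249.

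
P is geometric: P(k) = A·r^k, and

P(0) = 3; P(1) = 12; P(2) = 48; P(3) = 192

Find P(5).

Consecutive ratio: 12/3 = 4, and 48/12 = 4, so r = 4.
Then A·4^0 = 3 gives A = 3, and P(k) = 3·4^k.
P(5) = 3·4^5 = 3072.

3072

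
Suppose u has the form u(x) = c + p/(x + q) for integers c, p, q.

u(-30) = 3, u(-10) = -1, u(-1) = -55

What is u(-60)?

(u(x) − c)(x + q) = p for each data point; the three points give a linear system in c and q, then p follows.
Solving: c = 5, q = 0, p = 60, so u(x) = 5 + 60/(x + 0).
Then u(-60) = 5 + 60/(-60) = 4.

4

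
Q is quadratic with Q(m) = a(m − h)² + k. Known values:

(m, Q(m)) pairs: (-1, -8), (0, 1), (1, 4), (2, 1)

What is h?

1

First differences 9, 3, -3; second difference -6 = 2a, so a = -3.
Expanding, the m-coefficient is −2ah = 6h; matching it to the data gives h = 1, and then k = 4.
So Q(m) = -3(m − 1)² + 4.
Hence h = 1.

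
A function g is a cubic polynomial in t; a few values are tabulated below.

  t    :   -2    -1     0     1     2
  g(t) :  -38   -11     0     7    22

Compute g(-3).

First differences: 27, 11, 7, 15. Second differences: -16, -4, 8. Third differences: 12, 12.
Level-3 differences are constant, so g has degree 3.
Fitting a degree-3 polynomial gives g(t) = 2t³ - 2t² + 7t.
Then g(-3) = -93.

-93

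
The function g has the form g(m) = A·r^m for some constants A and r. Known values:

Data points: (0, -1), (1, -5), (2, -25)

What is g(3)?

Consecutive ratio: -5/(-1) = 5, and -25/(-5) = 5, so r = 5.
Then A·5^0 = -1 gives A = -1, and g(m) = -1·5^m.
g(3) = -1·5^3 = -125.

-125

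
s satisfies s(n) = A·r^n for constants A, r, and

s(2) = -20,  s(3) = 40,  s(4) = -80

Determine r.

Consecutive ratio: 40/(-20) = -2, and -80/40 = -2, so r = -2.
Then A·(-2)^2 = -20 gives A = -5, and s(n) = -5·(-2)^n.

-2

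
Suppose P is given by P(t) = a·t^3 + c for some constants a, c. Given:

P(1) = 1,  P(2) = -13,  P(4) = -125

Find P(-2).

From P(1) = 1 and P(2) = -13: 1a + c = 1 and 8a + c = -13.
Subtracting: 7a = -14, so a = -2; then c = 1 − (-2)·1 = 3.
So P(t) = -2t³ + 3, and P(-2) = 19.

19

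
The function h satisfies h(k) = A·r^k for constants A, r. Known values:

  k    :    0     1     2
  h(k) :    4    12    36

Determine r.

3

Consecutive ratio: 12/4 = 3, and 36/12 = 3, so r = 3.
Then A·3^0 = 4 gives A = 4, and h(k) = 4·3^k.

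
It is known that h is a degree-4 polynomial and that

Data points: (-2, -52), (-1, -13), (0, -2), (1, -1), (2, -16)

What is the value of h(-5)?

Write h(t) = at^4 + bt³ + ct² + dt + e; the 5 given values yield a linear system in the 5 coefficients.
Solving, h(t) = -t^4 + t³ - 4t² + 5t - 2.
Then h(-5) = -877.

-877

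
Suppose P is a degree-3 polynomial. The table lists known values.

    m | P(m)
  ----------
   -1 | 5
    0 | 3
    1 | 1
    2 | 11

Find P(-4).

-109

Write P(m) = am³ + bm² + cm + d; the 4 given values yield a linear system in the 4 coefficients.
Solving, P(m) = 2m³ - 4m + 3.
Then P(-4) = -109.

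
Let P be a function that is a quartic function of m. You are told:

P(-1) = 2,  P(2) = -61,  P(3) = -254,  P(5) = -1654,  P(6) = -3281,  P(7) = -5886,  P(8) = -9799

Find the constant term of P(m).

Write P(m) = am^4 + bm³ + cm² + dm + e; the 7 given values yield a linear system in the 5 coefficients.
Solving, P(m) = -2m^4 - 3m³ - m² - m + 1.
The constant term is P(0) = 1.

1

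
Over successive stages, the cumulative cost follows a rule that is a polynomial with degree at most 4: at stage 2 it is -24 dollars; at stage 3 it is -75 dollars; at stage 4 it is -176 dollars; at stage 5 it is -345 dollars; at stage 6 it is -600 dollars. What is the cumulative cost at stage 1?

-5

Write the value at x as f(x).
First differences: -51, -101, -169, -255. Second differences: -50, -68, -86. Third differences: -18, -18.
Level-3 differences are constant, so f has degree 3.
Fitting a degree-3 polynomial gives f(x) = -3x³ + 2x² - 4x.
Then f(1) = -5.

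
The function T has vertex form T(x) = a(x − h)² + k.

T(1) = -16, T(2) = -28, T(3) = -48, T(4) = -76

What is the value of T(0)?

First differences -12, -20, -28; second difference -8 = 2a, so a = -4.
Expanding, the x-coefficient is −2ah = 8h; matching it to the data gives h = 0, and then k = -12.
So T(x) = -4(x + 0)² − 12.
T(0) = -4·0² − 12 = -12.

-12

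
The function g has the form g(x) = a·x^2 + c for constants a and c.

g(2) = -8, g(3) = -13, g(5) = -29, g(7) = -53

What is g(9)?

-85

From g(2) = -8 and g(3) = -13: 4a + c = -8 and 9a + c = -13.
Subtracting: 5a = -5, so a = -1; then c = -8 − (-1)·4 = -4.
So g(x) = -1x² − 4, and g(9) = -85.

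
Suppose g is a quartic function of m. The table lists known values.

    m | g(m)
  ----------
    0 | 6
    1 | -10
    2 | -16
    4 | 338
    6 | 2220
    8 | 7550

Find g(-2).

20

Write g(m) = am^4 + bm³ + cm² + dm + e; the 6 given values yield a linear system in the 5 coefficients.
Solving, g(m) = 2m^4 - 9m² - 9m + 6.
Then g(-2) = 20.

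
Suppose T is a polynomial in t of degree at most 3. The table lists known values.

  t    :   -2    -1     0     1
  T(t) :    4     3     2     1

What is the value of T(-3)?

Write T(t) = at³ + bt² + ct + d; the 4 given values yield a linear system in the 4 coefficients.
Solving, the top 2 coefficients vanish, and T(t) = -t + 2.
Then T(-3) = 5.

5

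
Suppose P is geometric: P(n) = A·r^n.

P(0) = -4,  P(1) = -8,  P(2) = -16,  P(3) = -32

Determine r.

2

Consecutive ratio: -8/(-4) = 2, and -16/(-8) = 2, so r = 2.
Then A·2^0 = -4 gives A = -4, and P(n) = -4·2^n.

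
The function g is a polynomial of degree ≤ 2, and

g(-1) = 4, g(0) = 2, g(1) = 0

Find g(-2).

Write g(x) = ax² + bx + c; the 3 given values yield a linear system in the 3 coefficients.
Solving, the leading coefficient vanishes, and g(x) = -2x + 2.
Then g(-2) = 6.

6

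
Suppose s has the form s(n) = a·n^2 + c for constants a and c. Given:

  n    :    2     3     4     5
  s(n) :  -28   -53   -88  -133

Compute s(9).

From s(2) = -28 and s(3) = -53: 4a + c = -28 and 9a + c = -53.
Subtracting: 5a = -25, so a = -5; then c = -28 − (-5)·4 = -8.
So s(n) = -5n² − 8, and s(9) = -413.

-413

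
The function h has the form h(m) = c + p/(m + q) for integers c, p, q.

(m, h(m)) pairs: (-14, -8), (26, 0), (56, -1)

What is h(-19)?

-6

(h(m) − c)(m + q) = p for each data point; the three points give a linear system in c and q, then p follows.
Solving: c = -2, q = 4, p = 60, so h(m) = -2 + 60/(m + 4).
Then h(-19) = -2 + 60/(-15) = -6.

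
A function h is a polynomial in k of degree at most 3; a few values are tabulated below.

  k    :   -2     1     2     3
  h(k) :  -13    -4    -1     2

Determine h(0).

Write h(k) = ak³ + bk² + ck + d; the 4 given values yield a linear system in the 4 coefficients.
Solving, the top 2 coefficients vanish, and h(k) = 3k - 7.
Then h(0) = -7.

-7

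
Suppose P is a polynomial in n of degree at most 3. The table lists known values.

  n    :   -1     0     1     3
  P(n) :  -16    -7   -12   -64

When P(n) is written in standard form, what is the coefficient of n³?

Write P(n) = an³ + bn² + cn + d; the 4 given values yield a linear system in the 4 coefficients.
Solving, the leading coefficient vanishes, and P(n) = -7n² + 2n - 7.
The coefficient of n³ is 0.

0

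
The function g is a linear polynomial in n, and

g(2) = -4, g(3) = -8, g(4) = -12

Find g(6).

First differences: -4, -4.
Level-1 differences are constant, so g has degree 1.
Fitting a degree-1 polynomial gives g(n) = -4n + 4.
Then g(6) = -20.

-20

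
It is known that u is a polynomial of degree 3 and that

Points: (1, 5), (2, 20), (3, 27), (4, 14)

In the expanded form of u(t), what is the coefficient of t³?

-2

Write u(t) = at³ + bt² + ct + d; the 4 given values yield a linear system in the 4 coefficients.
Solving, u(t) = -2t³ + 8t² + 5t - 6.
The coefficient of t³ is -2.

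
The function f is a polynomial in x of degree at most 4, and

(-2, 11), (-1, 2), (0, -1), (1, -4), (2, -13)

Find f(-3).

32

First differences: -9, -3, -3, -9. Second differences: 6, 0, -6. Third differences: -6, -6.
Level-3 differences are constant, so f has degree 3.
Fitting a degree-3 polynomial gives f(x) = -x³ - 2x - 1.
Then f(-3) = 32.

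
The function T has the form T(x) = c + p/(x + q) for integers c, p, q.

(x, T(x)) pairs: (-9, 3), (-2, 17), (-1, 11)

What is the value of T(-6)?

(T(x) − c)(x + q) = p for each data point; the three points give a linear system in c and q, then p follows.
Solving: c = 5, q = 3, p = 12, so T(x) = 5 + 12/(x + 3).
Then T(-6) = 5 + 12/(-3) = 1.

1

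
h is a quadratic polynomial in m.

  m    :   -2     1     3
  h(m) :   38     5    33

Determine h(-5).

161

Write h(m) = am² + bm + c; the 3 given values yield a linear system in the 3 coefficients.
Solving, h(m) = 5m² - 6m + 6.
Then h(-5) = 161.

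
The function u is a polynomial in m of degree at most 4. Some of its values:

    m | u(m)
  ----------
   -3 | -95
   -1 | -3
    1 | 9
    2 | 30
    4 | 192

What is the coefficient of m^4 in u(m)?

Write u(m) = am^4 + bm³ + cm² + dm + e; the 5 given values yield a linear system in the 5 coefficients.
Solving, the leading coefficient vanishes, and u(m) = 3m³ - m² + 3m + 4.
The coefficient of m^4 is 0.

0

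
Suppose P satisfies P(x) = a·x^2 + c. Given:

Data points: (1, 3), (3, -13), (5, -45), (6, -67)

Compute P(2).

-3

From P(1) = 3 and P(3) = -13: 1a + c = 3 and 9a + c = -13.
Subtracting: 8a = -16, so a = -2; then c = 3 − (-2)·1 = 5.
So P(x) = -2x² + 5, and P(2) = -3.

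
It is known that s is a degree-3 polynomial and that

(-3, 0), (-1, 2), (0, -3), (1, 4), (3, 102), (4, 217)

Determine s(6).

Write s(n) = an³ + bn² + cn + d; the 6 given values yield a linear system in the 4 coefficients.
Solving, s(n) = 2n³ + 6n² - n - 3.
Then s(6) = 639.

639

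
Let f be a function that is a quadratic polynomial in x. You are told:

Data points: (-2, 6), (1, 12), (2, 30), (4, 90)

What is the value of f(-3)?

20

Write f(x) = ax² + bx + c; the 4 given values yield a linear system in the 3 coefficients.
Solving, f(x) = 4x² + 6x + 2.
Then f(-3) = 20.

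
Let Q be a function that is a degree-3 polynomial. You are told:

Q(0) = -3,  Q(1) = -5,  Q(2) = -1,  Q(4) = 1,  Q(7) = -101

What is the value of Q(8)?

Write Q(n) = an³ + bn² + cn + d; the 5 given values yield a linear system in the 4 coefficients.
Solving, Q(n) = -n³ + 6n² - 7n - 3.
Then Q(8) = -187.

-187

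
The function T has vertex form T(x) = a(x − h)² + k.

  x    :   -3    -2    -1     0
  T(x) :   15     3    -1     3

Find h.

First differences -12, -4, 4; second difference 8 = 2a, so a = 4.
Expanding, the x-coefficient is −2ah = -8h; matching it to the data gives h = -1, and then k = -1.
So T(x) = 4(x + 1)² − 1.
Hence h = -1.

-1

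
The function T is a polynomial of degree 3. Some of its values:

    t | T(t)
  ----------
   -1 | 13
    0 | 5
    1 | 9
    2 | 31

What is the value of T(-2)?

27

Write T(t) = at³ + bt² + ct + d; the 4 given values yield a linear system in the 4 coefficients.
Solving, T(t) = t³ + 6t² - 3t + 5.
Then T(-2) = 27.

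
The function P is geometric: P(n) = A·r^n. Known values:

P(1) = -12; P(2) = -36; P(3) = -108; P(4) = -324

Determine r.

Consecutive ratio: -36/(-12) = 3, and -108/(-36) = 3, so r = 3.
Then A·3^1 = -12 gives A = -4, and P(n) = -4·3^n.

3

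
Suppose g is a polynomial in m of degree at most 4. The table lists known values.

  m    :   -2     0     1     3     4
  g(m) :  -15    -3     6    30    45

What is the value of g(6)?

Write g(m) = am^4 + bm³ + cm² + dm + e; the 5 given values yield a linear system in the 5 coefficients.
Solving, the top 2 coefficients vanish, and g(m) = m² + 8m - 3.
Then g(6) = 81.

81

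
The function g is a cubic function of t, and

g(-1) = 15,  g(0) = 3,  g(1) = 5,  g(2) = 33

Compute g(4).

Write g(t) = at³ + bt² + ct + d; the 4 given values yield a linear system in the 4 coefficients.
Solving, g(t) = 2t³ + 7t² - 7t + 3.
Then g(4) = 215.

215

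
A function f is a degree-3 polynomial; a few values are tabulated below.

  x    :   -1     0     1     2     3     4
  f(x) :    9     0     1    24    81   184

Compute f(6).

First differences: -9, 1, 23, 57, 103. Second differences: 10, 22, 34, 46. Third differences: 12, 12, 12.
Level-3 differences are constant, so f has degree 3.
Fitting a degree-3 polynomial gives f(x) = 2x³ + 5x² - 6x.
Then f(6) = 576.

576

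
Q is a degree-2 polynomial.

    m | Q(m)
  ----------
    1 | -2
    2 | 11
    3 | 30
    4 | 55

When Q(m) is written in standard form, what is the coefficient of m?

4

First differences: 13, 19, 25. Second differences: 6, 6.
Level-2 differences are constant, so Q has degree 2.
Fitting a degree-2 polynomial gives Q(m) = 3m² + 4m - 9.
The coefficient of m is 4.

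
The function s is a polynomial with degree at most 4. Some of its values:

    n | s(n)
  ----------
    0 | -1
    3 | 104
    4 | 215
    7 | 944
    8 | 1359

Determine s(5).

384

Write s(n) = an^4 + bn³ + cn² + dn + e; the 5 given values yield a linear system in the 5 coefficients.
Solving, the leading coefficient vanishes, and s(n) = 2n³ + 5n² + 2n - 1.
Then s(5) = 384.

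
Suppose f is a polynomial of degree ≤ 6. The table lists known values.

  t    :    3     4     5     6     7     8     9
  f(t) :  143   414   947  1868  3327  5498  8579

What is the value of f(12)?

25622

First differences: 271, 533, 921, 1459, 2171, 3081. Second differences: 262, 388, 538, 712, 910. Third differences: 126, 150, 174, 198. Fourth differences: 24, 24, 24.
Level-4 differences are constant, so f has degree 4.
Fitting a degree-4 polynomial gives f(t) = t^4 + 3t³ - 2t² - t + 2.
Then f(12) = 25622.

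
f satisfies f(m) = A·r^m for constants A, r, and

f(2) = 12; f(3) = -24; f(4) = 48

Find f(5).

Consecutive ratio: -24/12 = -2, and 48/(-24) = -2, so r = -2.
Then A·(-2)^2 = 12 gives A = 3, and f(m) = 3·(-2)^m.
f(5) = 3·(-2)^5 = -96.

-96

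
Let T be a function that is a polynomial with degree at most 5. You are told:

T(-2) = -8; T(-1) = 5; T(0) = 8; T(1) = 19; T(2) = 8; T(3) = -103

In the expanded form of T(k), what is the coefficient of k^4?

Write T(k) = ak^5 + bk^4 + ck³ + dk² + ek + p; the 6 given values yield a linear system in the 6 coefficients.
Solving, the leading coefficient vanishes, and T(k) = -2k^4 - k³ + 6k² + 8k + 8.
The coefficient of k^4 is -2.

-2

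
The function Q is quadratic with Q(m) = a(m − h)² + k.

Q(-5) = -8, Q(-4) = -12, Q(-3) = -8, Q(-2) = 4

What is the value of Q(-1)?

First differences -4, 4, 12; second difference 8 = 2a, so a = 4.
Expanding, the m-coefficient is −2ah = -8h; matching it to the data gives h = -4, and then k = -12.
So Q(m) = 4(m + 4)² − 12.
Q(-1) = 4·3² − 12 = 24.

24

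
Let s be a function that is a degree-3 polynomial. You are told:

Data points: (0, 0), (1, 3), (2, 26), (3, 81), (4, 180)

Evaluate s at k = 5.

First differences: 3, 23, 55, 99. Second differences: 20, 32, 44. Third differences: 12, 12.
Level-3 differences are constant, so s has degree 3.
Fitting a degree-3 polynomial gives s(k) = 2k³ + 4k² - 3k.
Then s(5) = 335.

335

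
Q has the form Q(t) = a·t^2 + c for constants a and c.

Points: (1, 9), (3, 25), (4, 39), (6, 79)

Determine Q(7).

From Q(1) = 9 and Q(3) = 25: 1a + c = 9 and 9a + c = 25.
Subtracting: 8a = 16, so a = 2; then c = 9 − 2·1 = 7.
So Q(t) = 2t² + 7, and Q(7) = 105.

105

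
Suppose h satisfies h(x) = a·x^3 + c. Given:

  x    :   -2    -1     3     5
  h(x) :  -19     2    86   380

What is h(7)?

1034

From h(-2) = -19 and h(-1) = 2: -8a + c = -19 and -1a + c = 2.
Subtracting: 7a = 21, so a = 3; then c = -19 − 3·(-8) = 5.
So h(x) = 3x³ + 5, and h(7) = 1034.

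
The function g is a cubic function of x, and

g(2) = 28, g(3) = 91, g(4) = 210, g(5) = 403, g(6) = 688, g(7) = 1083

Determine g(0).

-2

First differences: 63, 119, 193, 285, 395. Second differences: 56, 74, 92, 110. Third differences: 18, 18, 18.
Level-3 differences are constant, so g has degree 3.
Fitting a degree-3 polynomial gives g(x) = 3x³ + x² + x - 2.
Then g(0) = -2.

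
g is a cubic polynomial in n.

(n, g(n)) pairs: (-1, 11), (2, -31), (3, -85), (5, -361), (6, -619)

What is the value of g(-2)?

Write g(n) = an³ + bn² + cn + d; the 5 given values yield a linear system in the 4 coefficients.
Solving, g(n) = -3n³ + 2n² - 7n - 1.
Then g(-2) = 45.

45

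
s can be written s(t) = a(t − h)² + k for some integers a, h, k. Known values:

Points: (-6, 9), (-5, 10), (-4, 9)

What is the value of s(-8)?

First differences 1, -1; second difference -2 = 2a, so a = -1.
Expanding, the t-coefficient is −2ah = 2h; matching it to the data gives h = -5, and then k = 10.
So s(t) = -1(t + 5)² + 10.
s(-8) = -1·(-3)² + 10 = 1.

1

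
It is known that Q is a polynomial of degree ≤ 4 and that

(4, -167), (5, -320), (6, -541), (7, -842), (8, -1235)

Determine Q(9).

Write Q(n) = an^4 + bn³ + cn² + dn + e; the 5 given values yield a linear system in the 5 coefficients.
Solving, the leading coefficient vanishes, and Q(n) = -2n³ - 4n² + 5n + 5.
Then Q(9) = -1732.

-1732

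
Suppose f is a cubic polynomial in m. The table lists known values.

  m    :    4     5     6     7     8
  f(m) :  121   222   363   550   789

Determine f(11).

First differences: 101, 141, 187, 239. Second differences: 40, 46, 52. Third differences: 6, 6.
Level-3 differences are constant, so f has degree 3.
Fitting a degree-3 polynomial gives f(m) = m³ + 5m² - 5m - 3.
Then f(11) = 1878.

1878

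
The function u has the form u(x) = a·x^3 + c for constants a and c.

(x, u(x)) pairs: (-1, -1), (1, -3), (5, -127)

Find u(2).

From u(-1) = -1 and u(1) = -3: -1a + c = -1 and 1a + c = -3.
Subtracting: 2a = -2, so a = -1; then c = -1 − (-1)·(-1) = -2.
So u(x) = -1x³ − 2, and u(2) = -10.

-10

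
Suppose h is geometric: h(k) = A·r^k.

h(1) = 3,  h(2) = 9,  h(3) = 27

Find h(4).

Consecutive ratio: 9/3 = 3, and 27/9 = 3, so r = 3.
Then A·3^1 = 3 gives A = 1, and h(k) = 1·3^k.
h(4) = 1·3^4 = 81.

81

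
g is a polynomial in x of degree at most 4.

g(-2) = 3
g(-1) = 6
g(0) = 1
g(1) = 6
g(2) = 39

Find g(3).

118

First differences: 3, -5, 5, 33. Second differences: -8, 10, 28. Third differences: 18, 18.
Level-3 differences are constant, so g has degree 3.
Extending the table by one column gives the next first difference 79, so g(3) = 39 + 79 = 118.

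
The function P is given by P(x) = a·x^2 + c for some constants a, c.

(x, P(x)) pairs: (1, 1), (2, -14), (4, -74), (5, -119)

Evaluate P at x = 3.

-39

From P(1) = 1 and P(2) = -14: 1a + c = 1 and 4a + c = -14.
Subtracting: 3a = -15, so a = -5; then c = 1 − (-5)·1 = 6.
So P(x) = -5x² + 6, and P(3) = -39.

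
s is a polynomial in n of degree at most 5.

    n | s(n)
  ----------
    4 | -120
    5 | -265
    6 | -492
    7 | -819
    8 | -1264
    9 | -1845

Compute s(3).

-39

First differences: -145, -227, -327, -445, -581. Second differences: -82, -100, -118, -136. Third differences: -18, -18, -18.
Level-3 differences are constant, so s has degree 3.
Fitting a degree-3 polynomial gives s(n) = -3n³ + 4n² + 2n.
Then s(3) = -39.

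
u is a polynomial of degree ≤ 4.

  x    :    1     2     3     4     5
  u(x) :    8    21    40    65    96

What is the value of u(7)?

First differences: 13, 19, 25, 31. Second differences: 6, 6, 6.
Level-2 differences are constant, so u has degree 2.
Fitting a degree-2 polynomial gives u(x) = 3x² + 4x + 1.
Then u(7) = 176.

176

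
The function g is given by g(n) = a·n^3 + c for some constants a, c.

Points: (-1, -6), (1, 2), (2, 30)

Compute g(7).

1370

From g(-1) = -6 and g(1) = 2: -1a + c = -6 and 1a + c = 2.
Subtracting: 2a = 8, so a = 4; then c = -6 − 4·(-1) = -2.
So g(n) = 4n³ − 2, and g(7) = 1370.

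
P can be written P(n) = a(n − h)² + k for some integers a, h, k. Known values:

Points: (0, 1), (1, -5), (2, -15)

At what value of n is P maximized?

First differences -6, -10; second difference -4 = 2a, so a = -2.
Expanding, the n-coefficient is −2ah = 4h; matching it to the data gives h = -1, and then k = 3.
So P(n) = -2(n + 1)² + 3.
Hence h = -1.

-1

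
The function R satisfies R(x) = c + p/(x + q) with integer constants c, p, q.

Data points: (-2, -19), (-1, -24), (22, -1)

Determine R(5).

16

(R(x) − c)(x + q) = p for each data point; the three points give a linear system in c and q, then p follows.
Solving: c = -4, q = -2, p = 60, so R(x) = -4 + 60/(x − 2).
Then R(5) = -4 + 60/3 = 16.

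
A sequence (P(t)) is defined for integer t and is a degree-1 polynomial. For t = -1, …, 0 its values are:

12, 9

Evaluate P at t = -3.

Write P(t) = at + b; the 2 given values yield a linear system in the 2 coefficients.
Solving, P(t) = -3t + 9.
Then P(-3) = 18.

18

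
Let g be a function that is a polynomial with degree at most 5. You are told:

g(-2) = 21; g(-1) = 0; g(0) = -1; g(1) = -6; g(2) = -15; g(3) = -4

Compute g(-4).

Write g(n) = an^5 + bn^4 + cn³ + dn² + en + p; the 6 given values yield a linear system in the 6 coefficients.
Solving, the leading coefficient vanishes, and g(n) = n^4 - 2n³ - 3n² - n - 1.
Then g(-4) = 339.

339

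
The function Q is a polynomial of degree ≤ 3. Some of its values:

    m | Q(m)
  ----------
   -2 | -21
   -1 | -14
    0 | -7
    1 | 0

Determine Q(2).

First differences: 7, 7, 7.
Level-1 differences are constant, so Q has degree 1.
Fitting a degree-1 polynomial gives Q(m) = 7m - 7.
Then Q(2) = 7.

7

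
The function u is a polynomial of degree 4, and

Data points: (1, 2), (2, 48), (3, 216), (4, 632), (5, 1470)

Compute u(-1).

Write u(n) = an^4 + bn³ + cn² + dn + e; the 5 given values yield a linear system in the 5 coefficients.
Solving, u(n) = 2n^4 + n³ + 5n² - 6n.
Then u(-1) = 12.

12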